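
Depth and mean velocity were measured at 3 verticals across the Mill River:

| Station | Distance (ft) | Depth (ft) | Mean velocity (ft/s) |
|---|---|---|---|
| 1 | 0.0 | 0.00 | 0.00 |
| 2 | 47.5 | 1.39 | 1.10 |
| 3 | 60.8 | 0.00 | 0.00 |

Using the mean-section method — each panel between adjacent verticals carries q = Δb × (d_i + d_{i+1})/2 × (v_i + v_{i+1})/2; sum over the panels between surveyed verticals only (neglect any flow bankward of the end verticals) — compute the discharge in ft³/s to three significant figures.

23.2 ft³/s

Panel 1-2: Δb = 47.5 ft, d̄ = (0.00+1.39)/2 = 0.695, v̄ = (0.00+1.10)/2 = 0.55 → q = 47.5×0.695×0.55 = 18.16 ft³/s
Panel 2-3: Δb = 13.3 ft, d̄ = (1.39+0.00)/2 = 0.695, v̄ = (1.10+0.00)/2 = 0.55 → q = 13.3×0.695×0.55 = 5.084 ft³/s
Q = Σ q = 23.24 ft³/s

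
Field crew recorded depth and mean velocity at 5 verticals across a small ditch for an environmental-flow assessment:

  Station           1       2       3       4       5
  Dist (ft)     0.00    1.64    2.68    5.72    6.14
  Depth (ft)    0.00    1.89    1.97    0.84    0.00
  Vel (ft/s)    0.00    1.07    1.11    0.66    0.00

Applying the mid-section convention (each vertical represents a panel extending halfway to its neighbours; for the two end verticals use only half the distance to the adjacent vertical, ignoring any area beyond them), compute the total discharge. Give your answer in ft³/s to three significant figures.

w_2 = (2.68 − 0.00)/2 = 1.34 ft; q_2 = 1.07 × 1.89 × 1.34 = 2.710 ft³/s
w_3 = (5.72 − 1.64)/2 = 2.04 ft; q_3 = 1.11 × 1.97 × 2.04 = 4.461 ft³/s
w_4 = (6.14 − 2.68)/2 = 1.73 ft; q_4 = 0.66 × 0.84 × 1.73 = 0.9591 ft³/s
Stations 1, 5 contribute zero (depth or velocity is 0).
Q = Σ qᵢ = 8.130 ft³/s

8.13 ft³/s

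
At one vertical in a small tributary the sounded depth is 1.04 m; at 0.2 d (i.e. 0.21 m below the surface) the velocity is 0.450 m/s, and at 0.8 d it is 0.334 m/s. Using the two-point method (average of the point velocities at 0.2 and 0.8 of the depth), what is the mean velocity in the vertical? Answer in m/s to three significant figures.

v̄ = (0.450 + 0.334) / 2 = 0.3920 m/s

0.392 m/s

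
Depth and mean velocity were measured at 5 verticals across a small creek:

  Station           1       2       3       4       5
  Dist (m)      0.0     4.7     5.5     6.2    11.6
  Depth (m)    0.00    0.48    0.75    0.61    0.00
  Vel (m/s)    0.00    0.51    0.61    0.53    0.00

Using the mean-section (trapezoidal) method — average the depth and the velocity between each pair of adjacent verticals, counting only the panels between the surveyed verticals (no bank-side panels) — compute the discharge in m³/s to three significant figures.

1.27 m³/s

Panel 1-2: Δb = 4.7 m, d̄ = (0.00+0.48)/2 = 0.24, v̄ = (0.00+0.51)/2 = 0.255 → q = 4.7×0.24×0.255 = 0.2876 m³/s
Panel 2-3: Δb = 0.8 m, d̄ = (0.48+0.75)/2 = 0.615, v̄ = (0.51+0.61)/2 = 0.56 → q = 0.8×0.615×0.56 = 0.2755 m³/s
Panel 3-4: Δb = 0.7 m, d̄ = (0.75+0.61)/2 = 0.68, v̄ = (0.61+0.53)/2 = 0.57 → q = 0.7×0.68×0.57 = 0.2713 m³/s
Panel 4-5: Δb = 5.4 m, d̄ = (0.61+0.00)/2 = 0.305, v̄ = (0.53+0.00)/2 = 0.265 → q = 5.4×0.305×0.265 = 0.4365 m³/s
Q = Σ q = 1.271 m³/s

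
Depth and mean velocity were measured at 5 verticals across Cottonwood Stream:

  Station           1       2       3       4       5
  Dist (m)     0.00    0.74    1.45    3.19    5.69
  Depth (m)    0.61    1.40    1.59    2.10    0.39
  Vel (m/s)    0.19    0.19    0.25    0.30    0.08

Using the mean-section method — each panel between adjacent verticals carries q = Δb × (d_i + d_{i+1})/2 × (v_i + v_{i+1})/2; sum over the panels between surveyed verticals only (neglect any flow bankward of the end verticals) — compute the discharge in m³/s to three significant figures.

1.85 m³/s

Panel 1-2: Δb = 0.74 m, d̄ = (0.61+1.40)/2 = 1.005, v̄ = (0.19+0.19)/2 = 0.19 → q = 0.74×1.005×0.19 = 0.1413 m³/s
Panel 2-3: Δb = 0.71 m, d̄ = (1.40+1.59)/2 = 1.495, v̄ = (0.19+0.25)/2 = 0.22 → q = 0.71×1.495×0.22 = 0.2335 m³/s
Panel 3-4: Δb = 1.74 m, d̄ = (1.59+2.10)/2 = 1.845, v̄ = (0.25+0.30)/2 = 0.275 → q = 1.74×1.845×0.275 = 0.8828 m³/s
Panel 4-5: Δb = 2.5 m, d̄ = (2.10+0.39)/2 = 1.245, v̄ = (0.30+0.08)/2 = 0.19 → q = 2.5×1.245×0.19 = 0.5914 m³/s
Q = Σ q = 1.849 m³/s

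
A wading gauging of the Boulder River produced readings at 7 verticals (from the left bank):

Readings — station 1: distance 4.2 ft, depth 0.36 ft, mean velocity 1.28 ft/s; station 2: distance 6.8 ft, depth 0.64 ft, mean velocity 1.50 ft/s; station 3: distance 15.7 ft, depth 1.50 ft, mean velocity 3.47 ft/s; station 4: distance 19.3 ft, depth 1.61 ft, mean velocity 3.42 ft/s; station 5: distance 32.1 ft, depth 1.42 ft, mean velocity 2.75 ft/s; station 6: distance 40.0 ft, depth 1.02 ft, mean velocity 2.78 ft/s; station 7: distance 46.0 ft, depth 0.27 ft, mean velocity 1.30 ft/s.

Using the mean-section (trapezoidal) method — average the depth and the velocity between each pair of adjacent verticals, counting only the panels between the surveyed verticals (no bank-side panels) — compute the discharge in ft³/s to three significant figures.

139 ft³/s

Panel 1-2: Δb = 2.6 ft, d̄ = (0.36+0.64)/2 = 0.5, v̄ = (1.28+1.50)/2 = 1.39 → q = 2.6×0.5×1.39 = 1.807 ft³/s
Panel 2-3: Δb = 8.9 ft, d̄ = (0.64+1.50)/2 = 1.07, v̄ = (1.50+3.47)/2 = 2.485 → q = 8.9×1.07×2.485 = 23.66 ft³/s
Panel 3-4: Δb = 3.6 ft, d̄ = (1.50+1.61)/2 = 1.555, v̄ = (3.47+3.42)/2 = 3.445 → q = 3.6×1.555×3.445 = 19.29 ft³/s
Panel 4-5: Δb = 12.8 ft, d̄ = (1.61+1.42)/2 = 1.515, v̄ = (3.42+2.75)/2 = 3.085 → q = 12.8×1.515×3.085 = 59.82 ft³/s
Panel 5-6: Δb = 7.9 ft, d̄ = (1.42+1.02)/2 = 1.22, v̄ = (2.75+2.78)/2 = 2.765 → q = 7.9×1.22×2.765 = 26.65 ft³/s
Panel 6-7: Δb = 6 ft, d̄ = (1.02+0.27)/2 = 0.645, v̄ = (2.78+1.30)/2 = 2.04 → q = 6×0.645×2.04 = 7.895 ft³/s
Q = Σ q = 139.1 ft³/s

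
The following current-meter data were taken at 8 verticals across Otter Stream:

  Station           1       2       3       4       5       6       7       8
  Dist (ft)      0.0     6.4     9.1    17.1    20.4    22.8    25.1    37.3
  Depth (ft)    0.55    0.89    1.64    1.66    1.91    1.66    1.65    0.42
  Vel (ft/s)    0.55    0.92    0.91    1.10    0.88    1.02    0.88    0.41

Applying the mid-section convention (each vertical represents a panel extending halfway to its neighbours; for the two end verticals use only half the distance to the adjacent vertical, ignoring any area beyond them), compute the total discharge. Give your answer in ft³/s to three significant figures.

43.3 ft³/s

w_1 = (6.4 − 0.0)/2 = 3.2 ft; q_1 = 0.55 × 0.55 × 3.2 = 0.9680 ft³/s
w_2 = (9.1 − 0.0)/2 = 4.55 ft; q_2 = 0.92 × 0.89 × 4.55 = 3.726 ft³/s
w_3 = (17.1 − 6.4)/2 = 5.35 ft; q_3 = 0.91 × 1.64 × 5.35 = 7.984 ft³/s
w_4 = (20.4 − 9.1)/2 = 5.65 ft; q_4 = 1.10 × 1.66 × 5.65 = 10.32 ft³/s
w_5 = (22.8 − 17.1)/2 = 2.85 ft; q_5 = 0.88 × 1.91 × 2.85 = 4.790 ft³/s
w_6 = (25.1 − 20.4)/2 = 2.35 ft; q_6 = 1.02 × 1.66 × 2.35 = 3.979 ft³/s
w_7 = (37.3 − 22.8)/2 = 7.25 ft; q_7 = 0.88 × 1.65 × 7.25 = 10.53 ft³/s
w_8 = (37.3 − 25.1)/2 = 6.1 ft; q_8 = 0.41 × 0.42 × 6.1 = 1.050 ft³/s
Q = Σ qᵢ = 43.34 ft³/s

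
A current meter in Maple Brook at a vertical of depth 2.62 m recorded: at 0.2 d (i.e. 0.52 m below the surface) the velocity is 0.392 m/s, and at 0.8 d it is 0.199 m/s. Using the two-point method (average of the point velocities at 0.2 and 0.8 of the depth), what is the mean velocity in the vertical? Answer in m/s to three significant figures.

v̄ = (0.392 + 0.199) / 2 = 0.2955 m/s

0.296 m/s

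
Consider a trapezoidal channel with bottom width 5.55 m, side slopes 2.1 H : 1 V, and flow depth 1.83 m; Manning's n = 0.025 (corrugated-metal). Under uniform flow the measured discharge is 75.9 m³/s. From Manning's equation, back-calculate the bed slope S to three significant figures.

0.00932

A = (b + z·y)·y = (5.55 + 2.1×1.83)×1.83 = 17.19 m²
P = b + 2y√(1+z²) = 5.55 + 2×1.83×√(1+2.1²) = 14.06 m
R = A/P = 17.19/14.06 = 1.222 m
S = (Q·n / (1·A·R^(2/3)))² = (75.9×0.025 / (1×17.19×1.143))² = 0.009324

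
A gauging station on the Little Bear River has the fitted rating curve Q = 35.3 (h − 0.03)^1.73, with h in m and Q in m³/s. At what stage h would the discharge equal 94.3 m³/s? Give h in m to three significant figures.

1.79 m

h − h₀ = (Q/C)^(1/b) = (94.3/35.3)^(1/1.73) = 1.765 m
h = 0.03 + 1.765 = 1.795 m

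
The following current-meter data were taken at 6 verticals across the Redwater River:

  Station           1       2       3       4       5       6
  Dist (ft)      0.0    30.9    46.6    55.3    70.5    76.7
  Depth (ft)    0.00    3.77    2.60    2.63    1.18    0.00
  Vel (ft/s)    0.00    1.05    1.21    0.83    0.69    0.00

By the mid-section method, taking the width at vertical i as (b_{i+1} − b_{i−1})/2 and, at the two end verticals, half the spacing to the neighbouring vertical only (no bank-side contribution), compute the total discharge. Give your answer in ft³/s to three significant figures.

w_2 = (46.6 − 0.0)/2 = 23.3 ft; q_2 = 1.05 × 3.77 × 23.3 = 92.23 ft³/s
w_3 = (55.3 − 30.9)/2 = 12.2 ft; q_3 = 1.21 × 2.60 × 12.2 = 38.38 ft³/s
w_4 = (70.5 − 46.6)/2 = 11.95 ft; q_4 = 0.83 × 2.63 × 11.95 = 26.09 ft³/s
w_5 = (76.7 − 55.3)/2 = 10.7 ft; q_5 = 0.69 × 1.18 × 10.7 = 8.712 ft³/s
Stations 1, 6 contribute zero (depth or velocity is 0).
Q = Σ qᵢ = 165.4 ft³/s

165 ft³/s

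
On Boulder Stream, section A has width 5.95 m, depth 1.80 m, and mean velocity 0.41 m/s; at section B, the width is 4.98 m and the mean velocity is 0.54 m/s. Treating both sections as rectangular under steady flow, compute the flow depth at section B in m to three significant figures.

Q = A₁V₁ = (5.95×1.80) × 0.41 = 4.391 m³/s
d₂ = Q/(b₂ V₂) = 4.391/(4.98×0.54) = 1.633 m

1.63 m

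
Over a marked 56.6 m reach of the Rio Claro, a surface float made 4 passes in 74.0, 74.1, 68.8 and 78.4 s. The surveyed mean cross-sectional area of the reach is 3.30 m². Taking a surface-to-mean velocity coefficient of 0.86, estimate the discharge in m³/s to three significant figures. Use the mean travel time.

2.18 m³/s

t̄ = (74.0 + 74.1 + 68.8 + 78.4) / 4 = 73.825 s
v_surface = L / t̄ = 56.6 / 73.825 = 0.7667 m/s
v_mean = 0.86 × 0.7667 = 0.6593 m/s
Q = A × v_mean = 3.30 × 0.6593 = 2.176 m³/s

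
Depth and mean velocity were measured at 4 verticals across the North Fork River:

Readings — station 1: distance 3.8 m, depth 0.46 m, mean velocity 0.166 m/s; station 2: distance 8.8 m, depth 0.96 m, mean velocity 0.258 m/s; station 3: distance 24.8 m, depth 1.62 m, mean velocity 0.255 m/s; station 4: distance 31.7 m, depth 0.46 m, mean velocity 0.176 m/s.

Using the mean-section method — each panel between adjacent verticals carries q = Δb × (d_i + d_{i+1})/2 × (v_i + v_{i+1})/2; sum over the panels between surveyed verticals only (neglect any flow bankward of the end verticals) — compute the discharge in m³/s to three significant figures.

7.59 m³/s

Panel 1-2: Δb = 5 m, d̄ = (0.46+0.96)/2 = 0.71, v̄ = (0.166+0.258)/2 = 0.212 → q = 5×0.71×0.212 = 0.7526 m³/s
Panel 2-3: Δb = 16 m, d̄ = (0.96+1.62)/2 = 1.29, v̄ = (0.258+0.255)/2 = 0.2565 → q = 16×1.29×0.2565 = 5.294 m³/s
Panel 3-4: Δb = 6.9 m, d̄ = (1.62+0.46)/2 = 1.04, v̄ = (0.255+0.176)/2 = 0.2155 → q = 6.9×1.04×0.2155 = 1.546 m³/s
Q = Σ q = 7.593 m³/s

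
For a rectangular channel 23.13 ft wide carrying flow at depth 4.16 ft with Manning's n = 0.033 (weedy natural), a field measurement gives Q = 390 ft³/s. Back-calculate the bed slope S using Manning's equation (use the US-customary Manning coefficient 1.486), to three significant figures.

0.00182

A = b·y = 23.13 × 4.16 = 96.22 ft²
P = b + 2y = 23.13 + 2×4.16 = 31.45 ft
R = A/P = 96.22/31.45 = 3.059 ft
S = (Q·n / (1.486·A·R^(2/3)))² = (390×0.033 / (1.486×96.22×2.107))² = 0.001824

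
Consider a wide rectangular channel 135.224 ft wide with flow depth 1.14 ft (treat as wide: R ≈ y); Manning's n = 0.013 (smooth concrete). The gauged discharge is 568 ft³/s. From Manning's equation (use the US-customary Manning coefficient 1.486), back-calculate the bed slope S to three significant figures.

0.000872

A = b·y = 135.224 × 1.14 = 154.2 ft²
Wide channel: R ≈ y = 1.14 ft
S = (Q·n / (1.486·A·R^(2/3)))² = (568×0.013 / (1.486×154.2×1.091))² = 0.0008725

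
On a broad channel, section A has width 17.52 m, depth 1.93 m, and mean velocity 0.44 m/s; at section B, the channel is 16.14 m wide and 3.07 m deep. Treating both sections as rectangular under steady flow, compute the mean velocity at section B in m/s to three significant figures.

0.300 m/s

Q = A₁V₁ = (17.52×1.93) × 0.44 = 14.88 m³/s
A₂ = 16.14 × 3.07 = 49.55 m²
V₂ = Q/A₂ = 14.88/49.55 = 0.3003 m/s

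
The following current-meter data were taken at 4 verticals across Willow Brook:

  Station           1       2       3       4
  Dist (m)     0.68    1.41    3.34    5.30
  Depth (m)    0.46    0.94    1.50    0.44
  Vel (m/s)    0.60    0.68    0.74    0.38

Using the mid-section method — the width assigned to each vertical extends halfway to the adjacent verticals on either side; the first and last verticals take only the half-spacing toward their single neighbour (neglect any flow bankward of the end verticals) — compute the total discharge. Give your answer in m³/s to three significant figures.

w_1 = (1.41 − 0.68)/2 = 0.365 m; q_1 = 0.60 × 0.46 × 0.365 = 0.1007 m³/s
w_2 = (3.34 − 0.68)/2 = 1.33 m; q_2 = 0.68 × 0.94 × 1.33 = 0.8501 m³/s
w_3 = (5.30 − 1.41)/2 = 1.945 m; q_3 = 0.74 × 1.50 × 1.945 = 2.159 m³/s
w_4 = (5.30 − 3.34)/2 = 0.98 m; q_4 = 0.38 × 0.44 × 0.98 = 0.1639 m³/s
Q = Σ qᵢ = 3.274 m³/s

3.27 m³/s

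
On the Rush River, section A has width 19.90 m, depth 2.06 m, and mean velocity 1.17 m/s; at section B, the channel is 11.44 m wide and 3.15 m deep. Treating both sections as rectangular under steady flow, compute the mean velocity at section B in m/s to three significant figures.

1.33 m/s

Q = A₁V₁ = (19.90×2.06) × 1.17 = 47.96 m³/s
A₂ = 11.44 × 3.15 = 36.04 m²
V₂ = Q/A₂ = 47.96/36.04 = 1.331 m/s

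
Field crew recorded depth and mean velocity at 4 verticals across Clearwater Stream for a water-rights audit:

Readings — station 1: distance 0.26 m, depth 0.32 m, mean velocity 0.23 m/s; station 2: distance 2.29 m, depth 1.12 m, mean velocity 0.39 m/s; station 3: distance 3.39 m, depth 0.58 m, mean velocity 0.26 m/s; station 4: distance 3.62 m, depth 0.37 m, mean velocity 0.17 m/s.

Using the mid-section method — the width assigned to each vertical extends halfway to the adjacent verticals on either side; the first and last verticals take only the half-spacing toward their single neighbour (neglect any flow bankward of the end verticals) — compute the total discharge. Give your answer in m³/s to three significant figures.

0.866 m³/s

w_1 = (2.29 − 0.26)/2 = 1.015 m; q_1 = 0.23 × 0.32 × 1.015 = 0.07470 m³/s
w_2 = (3.39 − 0.26)/2 = 1.565 m; q_2 = 0.39 × 1.12 × 1.565 = 0.6836 m³/s
w_3 = (3.62 − 2.29)/2 = 0.665 m; q_3 = 0.26 × 0.58 × 0.665 = 0.1003 m³/s
w_4 = (3.62 − 3.39)/2 = 0.115 m; q_4 = 0.17 × 0.37 × 0.115 = 0.007234 m³/s
Q = Σ qᵢ = 0.8658 m³/s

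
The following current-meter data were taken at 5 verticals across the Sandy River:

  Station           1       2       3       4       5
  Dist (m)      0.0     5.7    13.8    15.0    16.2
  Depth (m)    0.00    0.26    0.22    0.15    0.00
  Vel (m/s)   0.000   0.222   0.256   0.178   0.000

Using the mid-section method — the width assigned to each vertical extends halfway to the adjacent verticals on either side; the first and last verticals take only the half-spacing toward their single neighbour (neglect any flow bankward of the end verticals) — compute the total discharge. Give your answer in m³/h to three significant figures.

w_2 = (13.8 − 0.0)/2 = 6.9 m; q_2 = 0.222 × 0.26 × 6.9 = 0.3983 m³/s
w_3 = (15.0 − 5.7)/2 = 4.65 m; q_3 = 0.256 × 0.22 × 4.65 = 0.2619 m³/s
w_4 = (16.2 − 13.8)/2 = 1.2 m; q_4 = 0.178 × 0.15 × 1.2 = 0.03204 m³/s
Stations 1, 5 contribute zero (depth or velocity is 0).
Q = Σ qᵢ = 0.6922 m³/s
= 0.6922 × 3600 = 2492 m³/h

2490 m³/h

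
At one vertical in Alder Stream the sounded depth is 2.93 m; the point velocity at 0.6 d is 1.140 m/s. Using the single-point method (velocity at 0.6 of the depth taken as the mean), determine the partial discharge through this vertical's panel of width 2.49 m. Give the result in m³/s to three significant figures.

v̄ = v₀.₆ = 1.140 m/s
q = v̄ × d × w = 1.140 × 2.93 × 2.49 = 8.317 m³/s

8.32 m³/s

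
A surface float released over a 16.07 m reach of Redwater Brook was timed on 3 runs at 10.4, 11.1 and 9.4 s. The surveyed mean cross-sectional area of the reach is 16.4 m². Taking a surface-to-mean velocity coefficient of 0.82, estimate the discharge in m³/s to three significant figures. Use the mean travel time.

21.0 m³/s

t̄ = (10.4 + 11.1 + 9.4) / 3 = 10.3 s
v_surface = L / t̄ = 16.07 / 10.3 = 1.560 m/s
v_mean = 0.82 × 1.560 = 1.279 m/s
Q = A × v_mean = 16.4 × 1.279 = 20.98 m³/s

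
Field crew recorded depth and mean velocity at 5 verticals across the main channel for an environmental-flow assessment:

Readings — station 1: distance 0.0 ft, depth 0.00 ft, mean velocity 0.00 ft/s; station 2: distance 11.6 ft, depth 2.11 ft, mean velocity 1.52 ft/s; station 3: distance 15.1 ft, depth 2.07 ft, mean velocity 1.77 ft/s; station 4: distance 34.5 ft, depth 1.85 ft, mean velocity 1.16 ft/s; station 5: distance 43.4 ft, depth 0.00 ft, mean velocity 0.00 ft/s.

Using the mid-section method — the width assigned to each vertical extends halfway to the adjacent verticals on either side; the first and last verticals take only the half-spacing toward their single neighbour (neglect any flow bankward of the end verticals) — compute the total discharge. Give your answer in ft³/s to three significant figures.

96.5 ft³/s

w_2 = (15.1 − 0.0)/2 = 7.55 ft; q_2 = 1.52 × 2.11 × 7.55 = 24.21 ft³/s
w_3 = (34.5 − 11.6)/2 = 11.45 ft; q_3 = 1.77 × 2.07 × 11.45 = 41.95 ft³/s
w_4 = (43.4 − 15.1)/2 = 14.15 ft; q_4 = 1.16 × 1.85 × 14.15 = 30.37 ft³/s
Stations 1, 5 contribute zero (depth or velocity is 0).
Q = Σ qᵢ = 96.53 ft³/s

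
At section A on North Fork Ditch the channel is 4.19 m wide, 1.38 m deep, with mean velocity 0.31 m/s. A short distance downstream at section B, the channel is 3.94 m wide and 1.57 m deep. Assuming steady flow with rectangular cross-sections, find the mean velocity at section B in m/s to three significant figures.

Q = A₁V₁ = (4.19×1.38) × 0.31 = 1.792 m³/s
A₂ = 3.94 × 1.57 = 6.186 m²
V₂ = Q/A₂ = 1.792/6.186 = 0.2898 m/s

0.290 m/s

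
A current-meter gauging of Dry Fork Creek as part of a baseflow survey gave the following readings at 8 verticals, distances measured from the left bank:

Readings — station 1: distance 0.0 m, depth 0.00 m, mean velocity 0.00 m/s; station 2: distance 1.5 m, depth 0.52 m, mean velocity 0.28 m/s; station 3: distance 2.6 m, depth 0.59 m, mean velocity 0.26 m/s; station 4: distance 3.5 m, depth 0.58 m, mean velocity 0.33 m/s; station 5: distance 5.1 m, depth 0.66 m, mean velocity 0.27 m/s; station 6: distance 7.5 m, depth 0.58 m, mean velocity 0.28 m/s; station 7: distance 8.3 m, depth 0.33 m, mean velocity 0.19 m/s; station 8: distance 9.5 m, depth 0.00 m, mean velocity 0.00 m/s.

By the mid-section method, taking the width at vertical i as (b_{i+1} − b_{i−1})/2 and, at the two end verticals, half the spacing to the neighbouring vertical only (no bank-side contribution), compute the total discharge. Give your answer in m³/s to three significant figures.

1.26 m³/s

w_2 = (2.6 − 0.0)/2 = 1.3 m; q_2 = 0.28 × 0.52 × 1.3 = 0.1893 m³/s
w_3 = (3.5 − 1.5)/2 = 1 m; q_3 = 0.26 × 0.59 × 1 = 0.1534 m³/s
w_4 = (5.1 − 2.6)/2 = 1.25 m; q_4 = 0.33 × 0.58 × 1.25 = 0.2393 m³/s
w_5 = (7.5 − 3.5)/2 = 2 m; q_5 = 0.27 × 0.66 × 2 = 0.3564 m³/s
w_6 = (8.3 − 5.1)/2 = 1.6 m; q_6 = 0.28 × 0.58 × 1.6 = 0.2598 m³/s
w_7 = (9.5 − 7.5)/2 = 1 m; q_7 = 0.19 × 0.33 × 1 = 0.06270 m³/s
Stations 1, 8 contribute zero (depth or velocity is 0).
Q = Σ qᵢ = 1.261 m³/s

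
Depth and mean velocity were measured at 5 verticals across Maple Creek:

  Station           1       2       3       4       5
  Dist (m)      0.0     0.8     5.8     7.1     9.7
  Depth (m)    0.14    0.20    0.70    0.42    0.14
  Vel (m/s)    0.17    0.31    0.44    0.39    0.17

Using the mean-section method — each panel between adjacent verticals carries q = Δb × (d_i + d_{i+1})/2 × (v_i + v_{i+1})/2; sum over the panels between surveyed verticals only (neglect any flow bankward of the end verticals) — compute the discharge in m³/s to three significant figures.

Panel 1-2: Δb = 0.8 m, d̄ = (0.14+0.20)/2 = 0.17, v̄ = (0.17+0.31)/2 = 0.24 → q = 0.8×0.17×0.24 = 0.03264 m³/s
Panel 2-3: Δb = 5 m, d̄ = (0.20+0.70)/2 = 0.45, v̄ = (0.31+0.44)/2 = 0.375 → q = 5×0.45×0.375 = 0.8438 m³/s
Panel 3-4: Δb = 1.3 m, d̄ = (0.70+0.42)/2 = 0.56, v̄ = (0.44+0.39)/2 = 0.415 → q = 1.3×0.56×0.415 = 0.3021 m³/s
Panel 4-5: Δb = 2.6 m, d̄ = (0.42+0.14)/2 = 0.28, v̄ = (0.39+0.17)/2 = 0.28 → q = 2.6×0.28×0.28 = 0.2038 m³/s
Q = Σ q = 1.382 m³/s

1.38 m³/s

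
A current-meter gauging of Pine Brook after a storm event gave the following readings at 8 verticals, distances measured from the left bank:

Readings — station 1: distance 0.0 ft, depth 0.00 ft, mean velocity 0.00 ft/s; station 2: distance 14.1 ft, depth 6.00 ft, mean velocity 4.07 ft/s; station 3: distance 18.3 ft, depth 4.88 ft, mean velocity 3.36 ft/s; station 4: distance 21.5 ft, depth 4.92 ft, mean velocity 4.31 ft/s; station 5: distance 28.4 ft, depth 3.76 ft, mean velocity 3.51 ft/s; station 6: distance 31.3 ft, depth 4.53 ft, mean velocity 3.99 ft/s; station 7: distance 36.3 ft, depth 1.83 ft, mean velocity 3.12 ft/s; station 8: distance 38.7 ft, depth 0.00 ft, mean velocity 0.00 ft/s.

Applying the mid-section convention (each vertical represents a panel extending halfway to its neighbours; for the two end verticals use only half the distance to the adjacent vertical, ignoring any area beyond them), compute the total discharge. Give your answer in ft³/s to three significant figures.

548 ft³/s

w_2 = (18.3 − 0.0)/2 = 9.15 ft; q_2 = 4.07 × 6.00 × 9.15 = 223.4 ft³/s
w_3 = (21.5 − 14.1)/2 = 3.7 ft; q_3 = 3.36 × 4.88 × 3.7 = 60.67 ft³/s
w_4 = (28.4 − 18.3)/2 = 5.05 ft; q_4 = 4.31 × 4.92 × 5.05 = 107.1 ft³/s
w_5 = (31.3 − 21.5)/2 = 4.9 ft; q_5 = 3.51 × 3.76 × 4.9 = 64.67 ft³/s
w_6 = (36.3 − 28.4)/2 = 3.95 ft; q_6 = 3.99 × 4.53 × 3.95 = 71.40 ft³/s
w_7 = (38.7 − 31.3)/2 = 3.7 ft; q_7 = 3.12 × 1.83 × 3.7 = 21.13 ft³/s
Stations 1, 8 contribute zero (depth or velocity is 0).
Q = Σ qᵢ = 548.4 ft³/s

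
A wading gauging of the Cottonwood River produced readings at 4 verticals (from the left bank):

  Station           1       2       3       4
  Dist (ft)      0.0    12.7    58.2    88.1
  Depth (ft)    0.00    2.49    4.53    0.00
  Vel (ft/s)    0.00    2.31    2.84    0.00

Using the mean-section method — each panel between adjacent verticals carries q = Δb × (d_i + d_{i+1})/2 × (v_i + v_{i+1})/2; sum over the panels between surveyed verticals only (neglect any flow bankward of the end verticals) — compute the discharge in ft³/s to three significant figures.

526 ft³/s

Panel 1-2: Δb = 12.7 ft, d̄ = (0.00+2.49)/2 = 1.245, v̄ = (0.00+2.31)/2 = 1.155 → q = 12.7×1.245×1.155 = 18.26 ft³/s
Panel 2-3: Δb = 45.5 ft, d̄ = (2.49+4.53)/2 = 3.51, v̄ = (2.31+2.84)/2 = 2.575 → q = 45.5×3.51×2.575 = 411.2 ft³/s
Panel 3-4: Δb = 29.9 ft, d̄ = (4.53+0.00)/2 = 2.265, v̄ = (2.84+0.00)/2 = 1.42 → q = 29.9×2.265×1.42 = 96.17 ft³/s
Q = Σ q = 525.7 ft³/s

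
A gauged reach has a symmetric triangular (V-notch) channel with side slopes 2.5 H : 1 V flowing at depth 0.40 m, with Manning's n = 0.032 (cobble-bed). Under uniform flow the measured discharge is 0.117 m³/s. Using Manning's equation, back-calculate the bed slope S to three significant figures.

0.000827

A = z·y² = 2.5×0.40² = 0.4000 m²
P = 2y√(1+z²) = 2×0.40×√(1+2.5²) = 2.154 m
R = A/P = 0.4000/2.154 = 0.1857 m
S = (Q·n / (1·A·R^(2/3)))² = (0.117×0.032 / (1×0.4000×0.3255))² = 0.0008270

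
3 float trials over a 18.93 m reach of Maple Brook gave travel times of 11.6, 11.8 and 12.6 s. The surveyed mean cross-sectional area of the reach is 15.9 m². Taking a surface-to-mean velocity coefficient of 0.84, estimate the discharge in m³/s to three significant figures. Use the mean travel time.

t̄ = (11.6 + 11.8 + 12.6) / 3 = 12 s
v_surface = L / t̄ = 18.93 / 12 = 1.578 m/s
v_mean = 0.84 × 1.578 = 1.325 m/s
Q = A × v_mean = 15.9 × 1.325 = 21.07 m³/s

21.1 m³/s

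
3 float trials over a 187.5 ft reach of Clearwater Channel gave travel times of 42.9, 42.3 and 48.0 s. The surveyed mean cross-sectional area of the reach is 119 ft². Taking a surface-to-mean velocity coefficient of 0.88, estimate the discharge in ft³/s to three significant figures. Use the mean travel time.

442 ft³/s

t̄ = (42.9 + 42.3 + 48.0) / 3 = 44.4 s
v_surface = L / t̄ = 187.5 / 44.4 = 4.223 ft/s
v_mean = 0.88 × 4.223 = 3.716 ft/s
Q = A × v_mean = 119 × 3.716 = 442.2 ft³/s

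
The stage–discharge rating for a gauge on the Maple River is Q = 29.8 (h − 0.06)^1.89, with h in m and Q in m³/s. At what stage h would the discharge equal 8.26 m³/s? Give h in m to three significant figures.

h − h₀ = (Q/C)^(1/b) = (8.26/29.8)^(1/1.89) = 0.5072 m
h = 0.06 + 0.5072 = 0.5672 m

0.567 m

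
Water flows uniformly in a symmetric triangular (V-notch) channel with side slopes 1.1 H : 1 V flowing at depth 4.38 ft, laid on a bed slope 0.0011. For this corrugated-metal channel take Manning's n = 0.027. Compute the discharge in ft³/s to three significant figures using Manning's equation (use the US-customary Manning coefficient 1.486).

A = z·y² = 1.1×4.38² = 21.10 ft²
P = 2y√(1+z²) = 2×4.38×√(1+1.1²) = 13.02 ft
R = A/P = 21.10/13.02 = 1.620 ft
Q = (1.486/n)·A·R^(2/3)·S^(1/2) = (1.486/0.027) × 21.10 × 1.620^(2/3) × 0.0011^(1/2) = 53.14 ft³/s

53.1 ft³/s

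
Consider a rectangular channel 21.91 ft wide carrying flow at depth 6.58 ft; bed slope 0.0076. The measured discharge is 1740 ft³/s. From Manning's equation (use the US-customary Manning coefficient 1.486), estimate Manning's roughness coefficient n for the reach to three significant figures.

0.0275

A = b·y = 21.91 × 6.58 = 144.2 ft²
P = b + 2y = 21.91 + 2×6.58 = 35.07 ft
R = A/P = 144.2/35.07 = 4.111 ft
n = (1.486/Q)·A·R^(2/3)·S^(1/2) = (1.486/1740) × 144.2 × 2.566 × 0.08718 = 0.02754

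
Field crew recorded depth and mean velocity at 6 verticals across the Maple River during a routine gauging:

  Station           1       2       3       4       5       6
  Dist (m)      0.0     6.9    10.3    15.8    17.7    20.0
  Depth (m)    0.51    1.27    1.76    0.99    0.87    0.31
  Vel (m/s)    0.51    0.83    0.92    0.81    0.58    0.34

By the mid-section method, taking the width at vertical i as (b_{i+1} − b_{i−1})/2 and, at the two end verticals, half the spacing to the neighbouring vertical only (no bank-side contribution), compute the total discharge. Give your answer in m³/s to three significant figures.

w_1 = (6.9 − 0.0)/2 = 3.45 m; q_1 = 0.51 × 0.51 × 3.45 = 0.8973 m³/s
w_2 = (10.3 − 0.0)/2 = 5.15 m; q_2 = 0.83 × 1.27 × 5.15 = 5.429 m³/s
w_3 = (15.8 − 6.9)/2 = 4.45 m; q_3 = 0.92 × 1.76 × 4.45 = 7.205 m³/s
w_4 = (17.7 − 10.3)/2 = 3.7 m; q_4 = 0.81 × 0.99 × 3.7 = 2.967 m³/s
w_5 = (20.0 − 15.8)/2 = 2.1 m; q_5 = 0.58 × 0.87 × 2.1 = 1.060 m³/s
w_6 = (20.0 − 17.7)/2 = 1.15 m; q_6 = 0.34 × 0.31 × 1.15 = 0.1212 m³/s
Q = Σ qᵢ = 17.68 m³/s

17.7 m³/s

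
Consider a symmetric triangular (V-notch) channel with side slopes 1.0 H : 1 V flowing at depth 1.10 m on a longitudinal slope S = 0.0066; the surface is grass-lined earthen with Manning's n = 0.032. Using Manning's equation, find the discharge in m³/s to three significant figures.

1.64 m³/s

A = z·y² = 1.0×1.10² = 1.210 m²
P = 2y√(1+z²) = 2×1.10×√(1+1.0²) = 3.111 m
R = A/P = 1.210/3.111 = 0.3889 m
Q = (1/n)·A·R^(2/3)·S^(1/2) = (1/0.032) × 1.210 × 0.3889^(2/3) × 0.0066^(1/2) = 1.637 m³/s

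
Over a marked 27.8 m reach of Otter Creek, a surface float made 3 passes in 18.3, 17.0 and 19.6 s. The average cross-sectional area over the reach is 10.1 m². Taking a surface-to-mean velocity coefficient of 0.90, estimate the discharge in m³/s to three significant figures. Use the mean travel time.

13.8 m³/s

t̄ = (18.3 + 17.0 + 19.6) / 3 = 18.3 s
v_surface = L / t̄ = 27.8 / 18.3 = 1.519 m/s
v_mean = 0.90 × 1.519 = 1.367 m/s
Q = A × v_mean = 10.1 × 1.367 = 13.81 m³/s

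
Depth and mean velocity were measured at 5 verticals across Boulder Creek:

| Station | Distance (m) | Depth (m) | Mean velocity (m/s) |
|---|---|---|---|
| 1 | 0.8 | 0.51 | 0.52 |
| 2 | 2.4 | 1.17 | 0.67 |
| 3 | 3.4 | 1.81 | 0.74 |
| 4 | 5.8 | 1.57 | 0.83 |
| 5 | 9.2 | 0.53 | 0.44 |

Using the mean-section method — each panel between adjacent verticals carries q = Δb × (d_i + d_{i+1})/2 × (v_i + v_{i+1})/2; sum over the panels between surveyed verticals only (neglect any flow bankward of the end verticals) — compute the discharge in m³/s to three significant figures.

Panel 1-2: Δb = 1.6 m, d̄ = (0.51+1.17)/2 = 0.84, v̄ = (0.52+0.67)/2 = 0.595 → q = 1.6×0.84×0.595 = 0.7997 m³/s
Panel 2-3: Δb = 1 m, d̄ = (1.17+1.81)/2 = 1.49, v̄ = (0.67+0.74)/2 = 0.705 → q = 1×1.49×0.705 = 1.050 m³/s
Panel 3-4: Δb = 2.4 m, d̄ = (1.81+1.57)/2 = 1.69, v̄ = (0.74+0.83)/2 = 0.785 → q = 2.4×1.69×0.785 = 3.184 m³/s
Panel 4-5: Δb = 3.4 m, d̄ = (1.57+0.53)/2 = 1.05, v̄ = (0.83+0.44)/2 = 0.635 → q = 3.4×1.05×0.635 = 2.267 m³/s
Q = Σ q = 7.301 m³/s

7.30 m³/s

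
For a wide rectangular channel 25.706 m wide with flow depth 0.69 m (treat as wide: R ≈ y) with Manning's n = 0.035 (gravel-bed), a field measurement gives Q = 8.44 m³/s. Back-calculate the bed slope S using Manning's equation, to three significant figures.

0.000455

A = b·y = 25.706 × 0.69 = 17.74 m²
Wide channel: R ≈ y = 0.69 m
S = (Q·n / (1·A·R^(2/3)))² = (8.44×0.035 / (1×17.74×0.7808))² = 0.0004549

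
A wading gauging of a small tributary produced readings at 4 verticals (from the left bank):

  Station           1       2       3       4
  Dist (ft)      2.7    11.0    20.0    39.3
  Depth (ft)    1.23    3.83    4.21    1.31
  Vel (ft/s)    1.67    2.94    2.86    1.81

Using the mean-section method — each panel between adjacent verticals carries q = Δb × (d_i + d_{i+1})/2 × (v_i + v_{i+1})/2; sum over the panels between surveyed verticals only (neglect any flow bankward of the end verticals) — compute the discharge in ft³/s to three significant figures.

278 ft³/s

Panel 1-2: Δb = 8.3 ft, d̄ = (1.23+3.83)/2 = 2.53, v̄ = (1.67+2.94)/2 = 2.305 → q = 8.3×2.53×2.305 = 48.40 ft³/s
Panel 2-3: Δb = 9 ft, d̄ = (3.83+4.21)/2 = 4.02, v̄ = (2.94+2.86)/2 = 2.9 → q = 9×4.02×2.9 = 104.9 ft³/s
Panel 3-4: Δb = 19.3 ft, d̄ = (4.21+1.31)/2 = 2.76, v̄ = (2.86+1.81)/2 = 2.335 → q = 19.3×2.76×2.335 = 124.4 ft³/s
Q = Σ q = 277.7 ft³/s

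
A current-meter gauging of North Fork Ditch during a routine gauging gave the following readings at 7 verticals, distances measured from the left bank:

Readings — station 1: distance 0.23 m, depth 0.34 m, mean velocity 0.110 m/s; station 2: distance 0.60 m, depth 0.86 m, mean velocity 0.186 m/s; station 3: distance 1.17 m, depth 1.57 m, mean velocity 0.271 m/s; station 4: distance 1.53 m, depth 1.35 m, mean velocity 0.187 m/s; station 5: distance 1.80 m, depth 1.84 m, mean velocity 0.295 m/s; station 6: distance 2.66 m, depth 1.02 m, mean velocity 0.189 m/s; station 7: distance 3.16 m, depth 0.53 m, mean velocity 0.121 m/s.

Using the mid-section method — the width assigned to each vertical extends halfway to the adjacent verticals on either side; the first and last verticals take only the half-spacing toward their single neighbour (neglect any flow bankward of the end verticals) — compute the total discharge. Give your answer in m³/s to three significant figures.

w_1 = (0.60 − 0.23)/2 = 0.185 m; q_1 = 0.110 × 0.34 × 0.185 = 0.006919 m³/s
w_2 = (1.17 − 0.23)/2 = 0.47 m; q_2 = 0.186 × 0.86 × 0.47 = 0.07518 m³/s
w_3 = (1.53 − 0.60)/2 = 0.465 m; q_3 = 0.271 × 1.57 × 0.465 = 0.1978 m³/s
w_4 = (1.80 − 1.17)/2 = 0.315 m; q_4 = 0.187 × 1.35 × 0.315 = 0.07952 m³/s
w_5 = (2.66 − 1.53)/2 = 0.565 m; q_5 = 0.295 × 1.84 × 0.565 = 0.3067 m³/s
w_6 = (3.16 − 1.80)/2 = 0.68 m; q_6 = 0.189 × 1.02 × 0.68 = 0.1311 m³/s
w_7 = (3.16 − 2.66)/2 = 0.25 m; q_7 = 0.121 × 0.53 × 0.25 = 0.01603 m³/s
Q = Σ qᵢ = 0.8133 m³/s

0.813 m³/s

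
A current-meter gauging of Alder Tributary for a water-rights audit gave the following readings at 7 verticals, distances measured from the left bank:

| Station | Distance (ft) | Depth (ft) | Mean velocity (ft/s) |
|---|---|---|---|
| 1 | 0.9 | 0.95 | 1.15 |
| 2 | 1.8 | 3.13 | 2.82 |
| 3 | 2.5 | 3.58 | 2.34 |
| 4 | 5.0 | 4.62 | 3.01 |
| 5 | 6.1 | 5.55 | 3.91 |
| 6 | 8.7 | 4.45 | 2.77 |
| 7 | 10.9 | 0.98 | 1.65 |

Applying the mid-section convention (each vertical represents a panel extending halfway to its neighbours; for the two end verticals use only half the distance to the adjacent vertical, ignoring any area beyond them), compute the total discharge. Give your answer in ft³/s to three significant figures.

117 ft³/s

w_1 = (1.8 − 0.9)/2 = 0.45 ft; q_1 = 1.15 × 0.95 × 0.45 = 0.4916 ft³/s
w_2 = (2.5 − 0.9)/2 = 0.8 ft; q_2 = 2.82 × 3.13 × 0.8 = 7.061 ft³/s
w_3 = (5.0 − 1.8)/2 = 1.6 ft; q_3 = 2.34 × 3.58 × 1.6 = 13.40 ft³/s
w_4 = (6.1 − 2.5)/2 = 1.8 ft; q_4 = 3.01 × 4.62 × 1.8 = 25.03 ft³/s
w_5 = (8.7 − 5.0)/2 = 1.85 ft; q_5 = 3.91 × 5.55 × 1.85 = 40.15 ft³/s
w_6 = (10.9 − 6.1)/2 = 2.4 ft; q_6 = 2.77 × 4.45 × 2.4 = 29.58 ft³/s
w_7 = (10.9 − 8.7)/2 = 1.1 ft; q_7 = 1.65 × 0.98 × 1.1 = 1.779 ft³/s
Q = Σ qᵢ = 117.5 ft³/s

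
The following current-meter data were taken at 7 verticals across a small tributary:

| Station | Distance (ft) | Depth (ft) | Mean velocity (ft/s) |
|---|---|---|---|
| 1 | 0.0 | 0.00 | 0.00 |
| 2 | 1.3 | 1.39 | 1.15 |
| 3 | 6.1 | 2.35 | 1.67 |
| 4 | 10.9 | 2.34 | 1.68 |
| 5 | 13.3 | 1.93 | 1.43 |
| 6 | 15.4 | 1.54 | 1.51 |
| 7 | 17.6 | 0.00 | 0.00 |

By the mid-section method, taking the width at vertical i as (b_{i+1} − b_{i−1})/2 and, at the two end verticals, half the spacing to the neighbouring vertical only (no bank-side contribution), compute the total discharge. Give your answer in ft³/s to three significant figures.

49.1 ft³/s

w_2 = (6.1 − 0.0)/2 = 3.05 ft; q_2 = 1.15 × 1.39 × 3.05 = 4.875 ft³/s
w_3 = (10.9 − 1.3)/2 = 4.8 ft; q_3 = 1.67 × 2.35 × 4.8 = 18.84 ft³/s
w_4 = (13.3 − 6.1)/2 = 3.6 ft; q_4 = 1.68 × 2.34 × 3.6 = 14.15 ft³/s
w_5 = (15.4 − 10.9)/2 = 2.25 ft; q_5 = 1.43 × 1.93 × 2.25 = 6.210 ft³/s
w_6 = (17.6 − 13.3)/2 = 2.15 ft; q_6 = 1.51 × 1.54 × 2.15 = 5.000 ft³/s
Stations 1, 7 contribute zero (depth or velocity is 0).
Q = Σ qᵢ = 49.07 ft³/s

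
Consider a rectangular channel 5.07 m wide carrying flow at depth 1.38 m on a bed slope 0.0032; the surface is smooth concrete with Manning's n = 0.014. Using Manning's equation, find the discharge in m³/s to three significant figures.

A = b·y = 5.07 × 1.38 = 6.997 m²
P = b + 2y = 5.07 + 2×1.38 = 7.830 m
R = A/P = 6.997/7.830 = 0.8936 m
Q = (1/n)·A·R^(2/3)·S^(1/2) = (1/0.014) × 6.997 × 0.8936^(2/3) × 0.0032^(1/2) = 26.23 m³/s

26.2 m³/s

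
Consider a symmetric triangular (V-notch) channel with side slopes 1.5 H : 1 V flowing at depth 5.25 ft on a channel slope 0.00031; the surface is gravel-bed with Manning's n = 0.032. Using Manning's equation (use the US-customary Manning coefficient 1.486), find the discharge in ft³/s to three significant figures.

A = z·y² = 1.5×5.25² = 41.34 ft²
P = 2y√(1+z²) = 2×5.25×√(1+1.5²) = 18.93 ft
R = A/P = 41.34/18.93 = 2.184 ft
Q = (1.486/n)·A·R^(2/3)·S^(1/2) = (1.486/0.032) × 41.34 × 2.184^(2/3) × 0.00031^(1/2) = 56.90 ft³/s

56.9 ft³/s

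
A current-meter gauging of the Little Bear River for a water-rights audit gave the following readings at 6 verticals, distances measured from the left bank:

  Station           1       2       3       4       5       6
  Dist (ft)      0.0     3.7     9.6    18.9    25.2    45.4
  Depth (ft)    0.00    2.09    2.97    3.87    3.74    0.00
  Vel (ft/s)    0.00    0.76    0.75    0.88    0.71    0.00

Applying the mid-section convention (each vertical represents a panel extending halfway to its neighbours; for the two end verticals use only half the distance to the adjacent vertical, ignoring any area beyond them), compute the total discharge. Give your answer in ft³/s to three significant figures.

86.3 ft³/s

w_2 = (9.6 − 0.0)/2 = 4.8 ft; q_2 = 0.76 × 2.09 × 4.8 = 7.624 ft³/s
w_3 = (18.9 − 3.7)/2 = 7.6 ft; q_3 = 0.75 × 2.97 × 7.6 = 16.93 ft³/s
w_4 = (25.2 − 9.6)/2 = 7.8 ft; q_4 = 0.88 × 3.87 × 7.8 = 26.56 ft³/s
w_5 = (45.4 − 18.9)/2 = 13.25 ft; q_5 = 0.71 × 3.74 × 13.25 = 35.18 ft³/s
Stations 1, 6 contribute zero (depth or velocity is 0).
Q = Σ qᵢ = 86.30 ft³/s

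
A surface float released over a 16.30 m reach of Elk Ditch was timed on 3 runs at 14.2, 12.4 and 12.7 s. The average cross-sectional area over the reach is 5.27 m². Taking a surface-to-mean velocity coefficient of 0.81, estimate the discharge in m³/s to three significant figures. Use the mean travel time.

t̄ = (14.2 + 12.4 + 12.7) / 3 = 13.1 s
v_surface = L / t̄ = 16.30 / 13.1 = 1.244 m/s
v_mean = 0.81 × 1.244 = 1.008 m/s
Q = A × v_mean = 5.27 × 1.008 = 5.311 m³/s

5.31 m³/s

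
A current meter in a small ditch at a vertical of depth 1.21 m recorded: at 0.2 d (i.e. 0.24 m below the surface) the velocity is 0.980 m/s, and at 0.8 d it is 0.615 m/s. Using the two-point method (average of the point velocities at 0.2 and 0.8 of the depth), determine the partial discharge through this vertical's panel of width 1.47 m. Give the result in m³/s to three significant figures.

v̄ = (0.980 + 0.615) / 2 = 0.7975 m/s
q = v̄ × d × w = 0.7975 × 1.21 × 1.47 = 1.419 m³/s

1.42 m³/s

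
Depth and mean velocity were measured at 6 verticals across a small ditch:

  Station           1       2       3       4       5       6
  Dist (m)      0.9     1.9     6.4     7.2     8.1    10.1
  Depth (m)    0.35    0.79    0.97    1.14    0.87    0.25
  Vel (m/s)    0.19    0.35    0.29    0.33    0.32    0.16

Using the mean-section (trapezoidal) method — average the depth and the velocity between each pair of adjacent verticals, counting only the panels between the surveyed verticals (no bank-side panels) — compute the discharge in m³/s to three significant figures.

Panel 1-2: Δb = 1 m, d̄ = (0.35+0.79)/2 = 0.57, v̄ = (0.19+0.35)/2 = 0.27 → q = 1×0.57×0.27 = 0.1539 m³/s
Panel 2-3: Δb = 4.5 m, d̄ = (0.79+0.97)/2 = 0.88, v̄ = (0.35+0.29)/2 = 0.32 → q = 4.5×0.88×0.32 = 1.267 m³/s
Panel 3-4: Δb = 0.8 m, d̄ = (0.97+1.14)/2 = 1.055, v̄ = (0.29+0.33)/2 = 0.31 → q = 0.8×1.055×0.31 = 0.2616 m³/s
Panel 4-5: Δb = 0.9 m, d̄ = (1.14+0.87)/2 = 1.005, v̄ = (0.33+0.32)/2 = 0.325 → q = 0.9×1.005×0.325 = 0.2940 m³/s
Panel 5-6: Δb = 2 m, d̄ = (0.87+0.25)/2 = 0.56, v̄ = (0.32+0.16)/2 = 0.24 → q = 2×0.56×0.24 = 0.2688 m³/s
Q = Σ q = 2.246 m³/s

2.25 m³/s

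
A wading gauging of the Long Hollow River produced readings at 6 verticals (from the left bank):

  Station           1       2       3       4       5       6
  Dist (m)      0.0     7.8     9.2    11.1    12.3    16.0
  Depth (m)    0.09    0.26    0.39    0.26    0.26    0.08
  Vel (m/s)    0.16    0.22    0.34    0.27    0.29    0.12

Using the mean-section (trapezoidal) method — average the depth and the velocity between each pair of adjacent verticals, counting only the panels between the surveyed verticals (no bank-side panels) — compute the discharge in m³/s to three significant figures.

0.791 m³/s

Panel 1-2: Δb = 7.8 m, d̄ = (0.09+0.26)/2 = 0.175, v̄ = (0.16+0.22)/2 = 0.19 → q = 7.8×0.175×0.19 = 0.2594 m³/s
Panel 2-3: Δb = 1.4 m, d̄ = (0.26+0.39)/2 = 0.325, v̄ = (0.22+0.34)/2 = 0.28 → q = 1.4×0.325×0.28 = 0.1274 m³/s
Panel 3-4: Δb = 1.9 m, d̄ = (0.39+0.26)/2 = 0.325, v̄ = (0.34+0.27)/2 = 0.305 → q = 1.9×0.325×0.305 = 0.1883 m³/s
Panel 4-5: Δb = 1.2 m, d̄ = (0.26+0.26)/2 = 0.26, v̄ = (0.27+0.29)/2 = 0.28 → q = 1.2×0.26×0.28 = 0.08736 m³/s
Panel 5-6: Δb = 3.7 m, d̄ = (0.26+0.08)/2 = 0.17, v̄ = (0.29+0.12)/2 = 0.205 → q = 3.7×0.17×0.205 = 0.1289 m³/s
Q = Σ q = 0.7914 m³/s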